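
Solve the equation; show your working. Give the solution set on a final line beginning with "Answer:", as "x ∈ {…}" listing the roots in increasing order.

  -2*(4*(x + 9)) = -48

Step 1. [-2*(4*(x + 9)) = -48] leading coefficient -2: divide by -2 ⇒ div: 4*(x + 9) = 24.
Step 2. [4*(x + 9) = 24] 4·(inner) — divide through by 4. So div: x + 9 = 6.
Step 3. [x + 9 = 6] the outer +9 inverts by subtracting 9 ⇒ sub: x = -3.

Answer: x ∈ {-3}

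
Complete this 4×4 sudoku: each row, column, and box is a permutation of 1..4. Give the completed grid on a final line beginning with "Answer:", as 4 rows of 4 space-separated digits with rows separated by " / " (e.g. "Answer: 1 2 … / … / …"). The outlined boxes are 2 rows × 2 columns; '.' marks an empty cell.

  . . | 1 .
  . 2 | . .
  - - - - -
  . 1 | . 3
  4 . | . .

Step 1. [r1c1∈{3}] only 3 remains possible at r1c1, so r1c1=3.
Step 2. [r4c3∈{2}] nothing but 2 survives at r4c3, so r4c3=2.
Step 3. [r2c4∈{4}] r2c4 has the single candidate 4, so r2c4=4.
Step 4. [r2c3∈{3}] r2c3 has the single candidate 3 ⇒ r2c3=3.
Step 5. [r4c4∈{1}] r4c4's peers cover all but 1. So r4c4=1.
Step 6. [r4c2∈{3}] only 3 remains possible at r4c2. So r4c2=3.
Step 7. [r1c4∈{2}] only 2 remains possible at r1c4, so r1c4=2.
Step 8. [r3c1∈{2}] only 2 remains possible at r3c1 ⇒ r3c1=2.
Step 9. [r1c2∈{4}] r1c2 is down to just 4, so r1c2=4.
Step 10. [r2c1∈{1}] nothing but 1 survives at r2c1. So r2c1=1.
Step 11. [r3c3∈{4}] r3c3 is down to just 4. So r3c3=4.

Answer: 3 4 1 2 / 1 2 3 4 / 2 1 4 3 / 4 3 2 1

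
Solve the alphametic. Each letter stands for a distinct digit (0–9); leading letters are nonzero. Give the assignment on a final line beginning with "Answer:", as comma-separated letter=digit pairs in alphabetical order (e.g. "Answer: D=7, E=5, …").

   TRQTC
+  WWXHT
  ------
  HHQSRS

Step 1. [H] H is the leading digit of a 6-digit sum of two 5-digit numbers; the final carry is exactly 1 ⇒ H=1.
Step 2. [col 1: C + T ≡ S (mod 10)] S=5 is one option consistent with column 1 (C + T ≡ S (mod 10), carry-in 0) — take it. So S=5.
Step 3. [col 1: C + T ≡ S (mod 10)] several values work for T in column 1 (C + T ≡ S (mod 10), carry-in 0); try T=6 ⇒ T=6.
Step 4. [col 1: C + T ≡ S (mod 10)] from column 1 (T=6, S=5, carry-in 0, digits 1,5,6 already taken and all letters distinct): C must equal 9. So C=9.
Step 5. [col 2: T + H ≡ R (mod 10)] column 2 reads T+H+carry(1)=R with T=6, H=1; with digits 1,5,6,9 already taken and all letters distinct, the only value for R is 8, so R=8.
Step 6. [col 3: Q + X ≡ S (mod 10)] Q=2 is one option consistent with column 3 (Q + X ≡ S (mod 10), carry-in 0) — take it. So Q=2.
Step 7. [col 3: Q + X ≡ S (mod 10)] column 3 reads Q+X+carry(0)=S with Q=2, S=5; with digits 1,2,5,6,8,9 already taken and all letters distinct, the only value for X is 3, so X=3.
Step 8. [col 4: R + W ≡ Q (mod 10)] column 4 reads R+W+carry(0)=Q with R=8, Q=2; with digits 1,2,3,5,6,8,9 already taken and all letters distinct, the only value for W is 4 ⇒ W=4.

Answer: C=9, H=1, Q=2, R=8, S=5, T=6, W=4, X=3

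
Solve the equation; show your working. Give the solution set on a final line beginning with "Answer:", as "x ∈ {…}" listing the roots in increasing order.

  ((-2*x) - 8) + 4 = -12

Step 1. [((-2*x) - 8) + 4 = -12] the outer +4 inverts by subtracting 4, so sub: (-2*x) - 8 = -16.
Step 2. [(-2*x) - 8 = -16] -2 divides every term; factor it out. So factor: x + 4 = 8.
Step 3. [x + 4 = 8] peel the +4: subtract 4 from each side. So sub: x = 4.

Answer: x ∈ {4}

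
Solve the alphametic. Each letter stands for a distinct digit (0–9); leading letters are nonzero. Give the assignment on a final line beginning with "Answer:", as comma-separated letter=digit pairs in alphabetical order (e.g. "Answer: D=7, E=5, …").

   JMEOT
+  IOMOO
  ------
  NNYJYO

Step 1. [N] N is the leading digit of a 6-digit sum of two 5-digit numbers; the final carry is exactly 1 ⇒ N=1.
Step 2. [col 1: T + O ≡ O (mod 10)] from column 1 (nothing yet, carry-in 0, digits 1 already taken and all letters distinct): T must equal 0, so T=0.
Step 3. [col 1: T + O ≡ O (mod 10)] several values work for O in column 1 (T + O ≡ O (mod 10), carry-in 0); try O=7 ⇒ O=7.
Step 4. [col 2: O + O ≡ Y (mod 10)] from column 2 (O=7, carry-in 0, digits 0,1,7 already taken and all letters distinct): Y must equal 4. So Y=4.
Step 5. [col 3: E + M ≡ J (mod 10)] column 3 (E + M ≡ J (mod 10), carry-in 1) doesn't pin E yet; pick E=5 and continue ⇒ E=5.
Step 6. [col 3: E + M ≡ J (mod 10)] several values work for M in column 3 (E + M ≡ J (mod 10), carry-in 1); try M=6. So M=6.
Step 7. [col 3: E + M ≡ J (mod 10)] in column 3 we have E+M≡J with carry-in 1; given E=5, M=6 and digits 0,1,4,5,6,7 already taken and all letters distinct, that pins J to 2 ⇒ J=2.
Step 8. [col 5: J + I ≡ N (mod 10)] from column 5 (J=2, N=1, carry-in 1, digits 0,1,2,4,5,6,7 already taken and all letters distinct): I must equal 8, so I=8.

Answer: E=5, I=8, J=2, M=6, N=1, O=7, T=0, Y=4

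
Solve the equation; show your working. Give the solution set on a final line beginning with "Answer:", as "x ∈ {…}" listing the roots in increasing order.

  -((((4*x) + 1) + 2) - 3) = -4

Step 1. [-((((4*x) + 1) + 2) - 3) = -4] leading − — multiply by −1. So neg: (((4*x) + 1) + 2) - 3 = 4.
Step 2. [(((4*x) + 1) + 2) - 3 = 4] peel the -3: add 3 from each side, so sub: ((4*x) + 1) + 2 = 7.
Step 3. [((4*x) + 1) + 2 = 7] +2 is outermost — subtract 2 both sides, so sub: (4*x) + 1 = 5.
Step 4. [(4*x) + 1 = 5] peel the +1: subtract 1 from each side. So sub: 4*x = 4.
Step 5. [4*x = 4] divide by the outer 4. So div: x = 1.

Answer: x ∈ {1}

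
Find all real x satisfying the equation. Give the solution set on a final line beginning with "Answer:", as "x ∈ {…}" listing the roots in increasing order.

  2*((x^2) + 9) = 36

Step 1. [2*((x^2) + 9) = 36] leading coefficient 2: divide by 2 ⇒ div: (x^2) + 9 = 18.
Step 2. [(x^2) + 9 = 18] peel the +9: subtract 9 from each side ⇒ sub: x^2 = 9.
Step 3. [x^2 = 9] LHS squared, RHS 9 ≥ 0: apply √ (±), so sqrt: x = 3 or -3.

Answer: x ∈ {-3, 3}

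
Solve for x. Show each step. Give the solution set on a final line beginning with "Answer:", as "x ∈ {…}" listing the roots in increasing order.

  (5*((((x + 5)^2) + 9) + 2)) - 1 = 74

Step 1. [(5*((((x + 5)^2) + 9) + 2)) - 1 = 74] -1 is outermost — add 1 both sides. So sub: 5*((((x + 5)^2) + 9) + 2) = 75.
Step 2. [5*((((x + 5)^2) + 9) + 2) = 75] divide by the outer 5 ⇒ div: (((x + 5)^2) + 9) + 2 = 15.
Step 3. [(((x + 5)^2) + 9) + 2 = 15] subtract 2: x sits inside (… + 2) ⇒ sub: ((x + 5)^2) + 9 = 13.
Step 4. [((x + 5)^2) + 9 = 13] 9 comes off first (subtract 9) ⇒ sub: (x + 5)^2 = 4.
Step 5. [(x + 5)^2 = 4] √ both sides: 4 ≥ 0 gives two branches ⇒ sqrt: x + 5 = 2 or -2.
Step 6. [x + 5 = 2 or -2] peel the +5: subtract 5 from each side. So sub: x = -3 or -7.

Answer: x ∈ {-7, -3}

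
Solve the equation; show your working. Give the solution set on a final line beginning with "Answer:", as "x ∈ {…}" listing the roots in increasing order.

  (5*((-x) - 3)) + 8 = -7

Step 1. [(5*((-x) - 3)) + 8 = -7] subtract 8: x sits inside (… + 8), so sub: 5*((-x) - 3) = -15.
Step 2. [5*((-x) - 3) = -15] divide by the outer 5. So div: (-x) - 3 = -3.
Step 3. [(-x) - 3 = -3] 3 comes off first (add 3). So sub: -x = 0.
Step 4. [-x = 0] leading − — multiply by −1, so neg: x = 0.

Answer: x ∈ {0}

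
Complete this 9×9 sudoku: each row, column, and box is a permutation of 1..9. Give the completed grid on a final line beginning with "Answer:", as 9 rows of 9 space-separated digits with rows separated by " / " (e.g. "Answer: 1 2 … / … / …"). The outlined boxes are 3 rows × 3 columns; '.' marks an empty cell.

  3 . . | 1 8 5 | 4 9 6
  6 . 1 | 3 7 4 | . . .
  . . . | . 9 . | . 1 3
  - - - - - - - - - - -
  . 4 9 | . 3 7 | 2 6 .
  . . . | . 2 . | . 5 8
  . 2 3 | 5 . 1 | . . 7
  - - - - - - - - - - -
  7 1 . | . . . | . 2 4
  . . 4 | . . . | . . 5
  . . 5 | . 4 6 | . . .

Step 1. [r9c9∈{1,9}] col 9 places 9 nowhere but r9c9 ⇒ r9c9=9.
Step 2. [r3c7∈{5,7,8}] 7 has one home in box 3: r3c7, so r3c7=7.
Step 3. [r8c1∈{2,8,9}] across col 1, 9 lands solely at r8c1. So r8c1=9.
Step 4. [r5c7∈{1,3,9}] r5c7 is the only open cell in row 5 admitting 3. So r5c7=3.
Step 5. [r3c6∈{2}] r3c6 has the single candidate 2, so r3c6=2.
Step 6. [r3c3∈{8}] r3c3 is down to just 8. So r3c3=8.
Step 7. [r4c4∈{8}] r4c4 has the single candidate 8 ⇒ r4c4=8.
Step 8. [r7c6∈{3,8,9}] in row 7, 3 fits only at r7c6 ⇒ r7c6=3.
Step 9. [r7c7∈{6,8}] across row 7, 8 lands solely at r7c7, so r7c7=8.
Step 10. [r9c1∈{2,8}] across col 1, 2 lands solely at r9c1, so r9c1=2.
Step 11. [r7c3∈{6}] r7c3 has the single candidate 6, so r7c3=6.
Step 12. [r5c3∈{7}] r5c3's peers cover all but 7, so r5c3=7.
Step 13. [r4c1∈{1,5}] 5 has one home in row 4: r4c1 ⇒ r4c1=5.
Step 14. [r5c4∈{4,6,9}] row 5 places 4 nowhere but r5c4. So r5c4=4.
Step 15. [r9c4∈{7}] r9c4 has the single candidate 7, so r9c4=7.
Step 16. [r9c2∈{3,8}] r9c2 is the only open cell in row 9 admitting 8. So r9c2=8.
Step 17. [r9c7∈{1}] r9c7's peers cover all but 1 ⇒ r9c7=1.
Step 18. [r2c7∈{5}] nothing but 5 survives at r2c7, so r2c7=5.
Step 19. [r8c8∈{3,7}] r8c8 is the only open cell in row 8 admitting 7. So r8c8=7.
Step 20. [r5c2∈{6}] r5c2 is down to just 6 ⇒ r5c2=6.
Step 21. [r5c6∈{9}] r5c6 has the single candidate 9, so r5c6=9.
Step 22. [r8c4∈{2}] r8c4 is down to just 2 ⇒ r8c4=2.
Step 23. [r8c7∈{6}] only 6 remains possible at r8c7. So r8c7=6.
Step 24. [r6c7∈{9}] r6c7's peers cover all but 9. So r6c7=9.
Step 25. [r7c4∈{9}] r7c4 is down to just 9, so r7c4=9.
Step 26. [r6c1∈{8}] r6c1 has the single candidate 8 ⇒ r6c1=8.
Step 27. [r3c2∈{5}] r3c2's peers cover all but 5 ⇒ r3c2=5.
Step 28. [r6c5∈{6}] r6c5's peers cover all but 6, so r6c5=6.
Step 29. [r5c1∈{1}] r5c1 has the single candidate 1. So r5c1=1.
Step 30. [r2c8∈{8}] r2c8 is down to just 8. So r2c8=8.
Step 31. [r1c3∈{2}] only 2 remains possible at r1c3 ⇒ r1c3=2.
Step 32. [r8c6∈{8}] r8c6's peers cover all but 8 ⇒ r8c6=8.
Step 33. [r3c4∈{6}] r3c4 has the single candidate 6, so r3c4=6.
Step 34. [r8c2∈{3}] only 3 remains possible at r8c2, so r8c2=3.
Step 35. [r9c8∈{3}] r9c8 has the single candidate 3 ⇒ r9c8=3.
Step 36. [r1c2∈{7}] r1c2 is down to just 7 ⇒ r1c2=7.
Step 37. [r3c1∈{4}] r3c1's peers cover all but 4, so r3c1=4.
Step 38. [r6c8∈{4}] r6c8 has the single candidate 4 ⇒ r6c8=4.
Step 39. [r7c5∈{5}] r7c5 has the single candidate 5, so r7c5=5.
Step 40. [r4c9∈{1}] r4c9 is down to just 1. So r4c9=1.
Step 41. [r2c9∈{2}] nothing but 2 survives at r2c9 ⇒ r2c9=2.
Step 42. [r2c2∈{9}] r2c2 has the single candidate 9, so r2c2=9.
Step 43. [r8c5∈{1}] r8c5 is down to just 1, so r8c5=1.

Answer: 3 7 2 1 8 5 4 9 6 / 6 9 1 3 7 4 5 8 2 / 4 5 8 6 9 2 7 1 3 / 5 4 9 8 3 7 2 6 1 / 1 6 7 4 2 9 3 5 8 / 8 2 3 5 6 1 9 4 7 / 7 1 6 9 5 3 8 2 4 / 9 3 4 2 1 8 6 7 5 / 2 8 5 7 4 6 1 3 9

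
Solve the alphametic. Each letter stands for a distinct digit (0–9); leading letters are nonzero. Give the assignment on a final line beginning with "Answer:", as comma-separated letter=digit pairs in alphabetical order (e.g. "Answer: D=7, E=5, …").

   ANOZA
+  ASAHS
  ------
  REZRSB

Step 1. [col 1: A + S ≡ B (mod 10)] column 1 (A + S ≡ B (mod 10), carry-in 0) doesn't pin A yet; pick A=7 and continue. So A=7.
Step 2. [R] the sum has 6 digits but both addends have 5; that extra leading digit R is the final carry, namely 1 ⇒ R=1.
Step 3. [col 1: A + S ≡ B (mod 10)] no forcing yet in column 1 (carry-in 0); B=2 is free and consistent — try it. So B=2.
Step 4. [col 1: A + S ≡ B (mod 10)] column 1: given A=7, B=2, carry-in 0, and digits 1,2,7 already taken and all letters distinct, A+S≡B (mod 10) forces S=5. So S=5.
Step 5. [col 2: Z + H ≡ S (mod 10)] several values work for Z in column 2 (Z + H ≡ S (mod 10), carry-in 1); try Z=6. So Z=6.
Step 6. [col 2: Z + H ≡ S (mod 10)] in column 2 we have Z+H≡S with carry-in 1; given Z=6, S=5 and digits 1,2,5,6,7 already taken and all letters distinct, that pins H to 8 ⇒ H=8.
Step 7. [col 3: O + A ≡ R (mod 10)] in column 3 we have O+A≡R with carry-in 1; given A=7, R=1 and digits 1,2,5,6,7,8 already taken and all letters distinct, that pins O to 3, so O=3.
Step 8. [col 4: N + S ≡ Z (mod 10)] column 4: given S=5, Z=6, carry-in 1, and digits 1,2,3,5,6,7,8 already taken and all letters distinct, N+S≡Z (mod 10) forces N=0, so N=0.
Step 9. [col 5: A + A ≡ E (mod 10)] from column 5 (A=7, carry-in 0, digits 0,1,2,3,5,6,7,8 already taken and all letters distinct): E must equal 4, so E=4.

Answer: A=7, B=2, E=4, H=8, N=0, O=3, R=1, S=5, Z=6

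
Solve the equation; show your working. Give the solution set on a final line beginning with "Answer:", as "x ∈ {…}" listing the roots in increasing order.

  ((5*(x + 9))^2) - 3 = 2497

Step 1. [((5*(x + 9))^2) - 3 = 2497] the outer -3 inverts by adding 3, so sub: (5*(x + 9))^2 = 2500.
Step 2. [(5*(x + 9))^2 = 2500] LHS squared, RHS 2500 ≥ 0: apply √ (±). So sqrt: 5*(x + 9) = 50 or -50.
Step 3. [5*(x + 9) = 50 or -50] leading coefficient 5: divide by 5 ⇒ div: x + 9 = 10 or -10.
Step 4. [x + 9 = 10 or -10] +9 is outermost — subtract 9 both sides ⇒ sub: x = 1 or -19.

Answer: x ∈ {-19, 1}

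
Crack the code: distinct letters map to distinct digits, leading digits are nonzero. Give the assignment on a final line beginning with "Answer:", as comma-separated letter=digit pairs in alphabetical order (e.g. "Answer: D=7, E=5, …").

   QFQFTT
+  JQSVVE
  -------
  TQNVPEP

Step 1. [col 1: T + E ≡ P (mod 10)] column 1 (T + E ≡ P (mod 10), carry-in 0) doesn't pin P yet; pick P=5 and continue. So P=5.
Step 2. [col 1: T + E ≡ P (mod 10)] no forcing yet in column 1 (carry-in 0); T=1 is free and consistent — try it ⇒ T=1.
Step 3. [col 1: T + E ≡ P (mod 10)] column 1 reads T+E+carry(0)=P with T=1, P=5; with digits 1,5 already taken and all letters distinct, the only value for E is 4, so E=4.
Step 4. [col 2: T + V ≡ E (mod 10)] column 2: given T=1, E=4, carry-in 0, and digits 1,4,5 already taken and all letters distinct, T+V≡E (mod 10) forces V=3. So V=3.
Step 5. [col 3: F + V ≡ P (mod 10)] in column 3 we have F+V≡P with carry-in 0; given V=3, P=5 and digits 1,3,4,5 already taken and all letters distinct, that pins F to 2 ⇒ F=2.
Step 6. [col 4: Q + S ≡ V (mod 10)] column 4 (Q + S ≡ V (mod 10), carry-in 0) doesn't pin S yet; pick S=6 and continue ⇒ S=6.
Step 7. [col 4: Q + S ≡ V (mod 10)] from column 4 (S=6, V=3, carry-in 0, digits 1,2,3,4,5,6 already taken and all letters distinct): Q must equal 7. So Q=7.
Step 8. [col 5: F + Q ≡ N (mod 10)] column 5: given F=2, Q=7, carry-in 1, and digits 1,2,3,4,5,6,7 already taken and all letters distinct, F+Q≡N (mod 10) forces N=0. So N=0.
Step 9. [col 6: Q + J ≡ Q (mod 10)] column 6 reads Q+J+carry(1)=Q with Q=7; with digits 0,1,2,3,4,5,6,7 already taken and all letters distinct, the only value for J is 9, so J=9.

Answer: E=4, F=2, J=9, N=0, P=5, Q=7, S=6, T=1, V=3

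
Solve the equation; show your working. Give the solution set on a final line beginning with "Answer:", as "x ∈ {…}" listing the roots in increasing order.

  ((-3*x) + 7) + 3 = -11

Step 1. [((-3*x) + 7) + 3 = -11] 3 comes off first (subtract 3). So sub: (-3*x) + 7 = -14.
Step 2. [(-3*x) + 7 = -14] peel the +7: subtract 7 from each side. So sub: -3*x = -21.
Step 3. [-3*x = -21] LHS = -3·(…); ÷-3 both sides, so div: x = 7.

Answer: x ∈ {7}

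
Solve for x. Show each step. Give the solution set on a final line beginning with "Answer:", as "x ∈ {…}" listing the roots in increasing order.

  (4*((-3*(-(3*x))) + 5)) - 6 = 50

Step 1. [(4*((-3*(-(3*x))) + 5)) - 6 = 50] 6 comes off first (add 6) ⇒ sub: 4*((-3*(-(3*x))) + 5) = 56.
Step 2. [4*((-3*(-(3*x))) + 5) = 56] 4 out front; divide by 4. So div: (-3*(-(3*x))) + 5 = 14.
Step 3. [(-3*(-(3*x))) + 5 = 14] peel the +5: subtract 5 from each side ⇒ sub: -3*(-(3*x)) = 9.
Step 4. [-3*(-(3*x)) = 9] -3·(inner) — divide through by -3, so div: -(3*x) = -3.
Step 5. [-(3*x) = -3] flip signs both sides, so neg: 3*x = 3.
Step 6. [3*x = 3] leading coefficient 3: divide by 3. So div: x = 1.

Answer: x ∈ {1}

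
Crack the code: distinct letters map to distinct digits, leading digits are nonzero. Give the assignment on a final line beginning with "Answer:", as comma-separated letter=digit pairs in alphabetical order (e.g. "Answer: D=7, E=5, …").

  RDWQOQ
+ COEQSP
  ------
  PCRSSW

Step 1. [col 1: Q + P ≡ W (mod 10)] no forcing yet in column 1 (carry-in 0); P=6 is free and consistent — try it, so P=6.
Step 2. [col 1: Q + P ≡ W (mod 10)] no forcing yet in column 1 (carry-in 0); Q=7 is free and consistent — try it ⇒ Q=7.
Step 3. [col 1: Q + P ≡ W (mod 10)] from column 1 (Q=7, P=6, carry-in 0, digits 6,7 already taken and all letters distinct): W must equal 3 ⇒ W=3.
Step 4. [col 2: O + S ≡ S (mod 10)] column 2 reads O+S+carry(1)=S with nothing yet; with digits 3,6,7 already taken and all letters distinct, the only value for O is 9. So O=9.
Step 5. [col 2: O + S ≡ S (mod 10)] S=5 is one option consistent with column 2 (O + S ≡ S (mod 10), carry-in 1) — take it. So S=5.
Step 6. [col 4: W + E ≡ R (mod 10)] column 4 (W + E ≡ R (mod 10), carry-in 1) doesn't pin R yet; pick R=4 and continue, so R=4.
Step 7. [col 4: W + E ≡ R (mod 10)] from column 4 (W=3, R=4, carry-in 1, digits 3,4,5,6,7,9 already taken and all letters distinct): E must equal 0. So E=0.
Step 8. [col 5: D + O ≡ C (mod 10)] column 5: given O=9, carry-in 0, and digits 0,3,4,5,6,7,9 already taken and all letters distinct, D+O≡C (mod 10) forces C=1 ⇒ C=1.
Step 9. [col 5: D + O ≡ C (mod 10)] column 5 reads D+O+carry(0)=C with O=9, C=1; with digits 0,1,3,4,5,6,7,9 already taken and all letters distinct, the only value for D is 2 ⇒ D=2.

Answer: C=1, D=2, E=0, O=9, P=6, Q=7, R=4, S=5, W=3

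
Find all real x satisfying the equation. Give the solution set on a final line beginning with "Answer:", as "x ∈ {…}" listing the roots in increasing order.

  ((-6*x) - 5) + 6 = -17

Step 1. [((-6*x) - 5) + 6 = -17] +6 is outermost — subtract 6 both sides ⇒ sub: (-6*x) - 5 = -23.
Step 2. [(-6*x) - 5 = -23] -5 is outermost — add 5 both sides ⇒ sub: -6*x = -18.
Step 3. [-6*x = -18] leading coefficient -6: divide by -6. So div: x = 3.

Answer: x ∈ {3}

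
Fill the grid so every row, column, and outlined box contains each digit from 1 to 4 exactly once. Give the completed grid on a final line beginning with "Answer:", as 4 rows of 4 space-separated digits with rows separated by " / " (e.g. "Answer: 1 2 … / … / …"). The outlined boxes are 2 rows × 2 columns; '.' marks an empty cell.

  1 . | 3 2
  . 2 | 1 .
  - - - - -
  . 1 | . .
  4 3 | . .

Step 1. [r3c3∈{2,4}] col 3 places 4 nowhere but r3c3, so r3c3=4.
Step 2. [r2c4∈{4}] r2c4's peers cover all but 4 ⇒ r2c4=4.
Step 3. [r3c4∈{3}] nothing but 3 survives at r3c4, so r3c4=3.
Step 4. [r3c1∈{2}] nothing but 2 survives at r3c1, so r3c1=2.
Step 5. [r1c2∈{4}] r1c2 is down to just 4. So r1c2=4.
Step 6. [r4c4∈{1}] r4c4's peers cover all but 1 ⇒ r4c4=1.
Step 7. [r2c1∈{3}] r2c1 has the single candidate 3. So r2c1=3.
Step 8. [r4c3∈{2}] nothing but 2 survives at r4c3 ⇒ r4c3=2.

Answer: 1 4 3 2 / 3 2 1 4 / 2 1 4 3 / 4 3 2 1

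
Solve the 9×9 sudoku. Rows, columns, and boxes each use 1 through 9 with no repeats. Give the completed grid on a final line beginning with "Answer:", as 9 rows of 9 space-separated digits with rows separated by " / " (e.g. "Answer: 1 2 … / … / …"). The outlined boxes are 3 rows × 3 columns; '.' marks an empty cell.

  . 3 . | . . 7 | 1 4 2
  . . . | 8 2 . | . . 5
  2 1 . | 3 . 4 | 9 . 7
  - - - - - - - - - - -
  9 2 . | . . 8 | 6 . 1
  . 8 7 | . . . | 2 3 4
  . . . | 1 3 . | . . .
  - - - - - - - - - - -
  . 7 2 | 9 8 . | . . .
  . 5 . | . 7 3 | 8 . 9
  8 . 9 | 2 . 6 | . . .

Step 1. [r9c2∈{4}] r9c2's peers cover all but 4 ⇒ r9c2=4.
Step 2. [r2c8∈{6}] r2c8 is down to just 6 ⇒ r2c8=6.
Step 3. [r8c3∈{1,6}] in col 3, 1 fits only at r8c3, so r8c3=1.
Step 4. [r6c8∈{5,7,8,9}] 9 has one home in col 8: r6c8. So r6c8=9.
Step 5. [r1c5∈{5,6,9}] r1c5 is the only open cell in row 1 admitting 9, so r1c5=9.
Step 6. [r8c1∈{6}] r8c1's peers cover all but 6, so r8c1=6.
Step 7. [r1c1∈{5}] r1c1's peers cover all but 5 ⇒ r1c1=5.
Step 8. [r3c5∈{5,6}] r3c5 is the only open cell in row 3 admitting 5 ⇒ r3c5=5.
Step 9. [r7c6∈{1,5}] across box 8, 5 lands solely at r7c6. So r7c6=5.
Step 10. [r2c3∈{4}] r2c3 has the single candidate 4 ⇒ r2c3=4.
Step 11. [r9c9∈{3}] r9c9's peers cover all but 3. So r9c9=3.
Step 12. [r3c3∈{6,8}] row 3 places 6 nowhere but r3c3. So r3c3=6.
Step 13. [r4c4∈{4,5,7}] across col 4, 7 lands solely at r4c4, so r4c4=7.
Step 14. [r9c8∈{1,5,7}] r9c8 is the only open cell in col 8 admitting 7, so r9c8=7.
Step 15. [r4c8∈{5}] r4c8 has the single candidate 5, so r4c8=5.
Step 16. [r5c5∈{6}] r5c5 is down to just 6 ⇒ r5c5=6.
Step 17. [r7c9∈{6}] r7c9 is down to just 6. So r7c9=6.
Step 18. [r9c7∈{5}] nothing but 5 survives at r9c7, so r9c7=5.
Step 19. [r6c6∈{2}] nothing but 2 survives at r6c6 ⇒ r6c6=2.
Step 20. [r5c1∈{1}] r5c1 is down to just 1. So r5c1=1.
Step 21. [r6c1∈{4}] only 4 remains possible at r6c1, so r6c1=4.
Step 22. [r8c4∈{4}] r8c4 has the single candidate 4. So r8c4=4.
Step 23. [r1c3∈{8}] nothing but 8 survives at r1c3 ⇒ r1c3=8.
Step 24. [r5c4∈{5}] r5c4 is down to just 5. So r5c4=5.
Step 25. [r9c5∈{1}] r9c5 is down to just 1, so r9c5=1.
Step 26. [r2c1∈{7}] r2c1 is down to just 7, so r2c1=7.
Step 27. [r6c7∈{7}] only 7 remains possible at r6c7. So r6c7=7.
Step 28. [r7c1∈{3}] only 3 remains possible at r7c1. So r7c1=3.
Step 29. [r2c6∈{1}] r2c6 has the single candidate 1, so r2c6=1.
Step 30. [r6c9∈{8}] only 8 remains possible at r6c9. So r6c9=8.
Step 31. [r5c6∈{9}] r5c6 is down to just 9. So r5c6=9.
Step 32. [r6c3∈{5}] r6c3's peers cover all but 5 ⇒ r6c3=5.
Step 33. [r8c8∈{2}] r8c8's peers cover all but 2, so r8c8=2.
Step 34. [r6c2∈{6}] only 6 remains possible at r6c2, so r6c2=6.
Step 35. [r2c7∈{3}] r2c7's peers cover all but 3, so r2c7=3.
Step 36. [r1c4∈{6}] only 6 remains possible at r1c4, so r1c4=6.
Step 37. [r7c8∈{1}] only 1 remains possible at r7c8. So r7c8=1.
Step 38. [r3c8∈{8}] r3c8 is down to just 8, so r3c8=8.
Step 39. [r2c2∈{9}] r2c2 has the single candidate 9. So r2c2=9.
Step 40. [r7c7∈{4}] only 4 remains possible at r7c7 ⇒ r7c7=4.
Step 41. [r4c3∈{3}] r4c3 has the single candidate 3 ⇒ r4c3=3.
Step 42. [r4c5∈{4}] r4c5 has the single candidate 4, so r4c5=4.

Answer: 5 3 8 6 9 7 1 4 2 / 7 9 4 8 2 1 3 6 5 / 2 1 6 3 5 4 9 8 7 / 9 2 3 7 4 8 6 5 1 / 1 8 7 5 6 9 2 3 4 / 4 6 5 1 3 2 7 9 8 / 3 7 2 9 8 5 4 1 6 / 6 5 1 4 7 3 8 2 9 / 8 4 9 2 1 6 5 7 3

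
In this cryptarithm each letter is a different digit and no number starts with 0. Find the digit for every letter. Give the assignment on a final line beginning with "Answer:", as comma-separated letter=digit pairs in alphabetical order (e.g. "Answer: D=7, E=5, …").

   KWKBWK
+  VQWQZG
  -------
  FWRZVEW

Step 1. [col 1: K + G ≡ W (mod 10)] K=8 is one option consistent with column 1 (K + G ≡ W (mod 10), carry-in 0) — take it ⇒ K=8.
Step 2. [F] F is the leading digit of a 7-digit sum of two 6-digit numbers; the final carry is exactly 1. So F=1.
Step 3. [col 1: K + G ≡ W (mod 10)] G=7 is one option consistent with column 1 (K + G ≡ W (mod 10), carry-in 0) — take it, so G=7.
Step 4. [col 1: K + G ≡ W (mod 10)] in column 1 we have K+G≡W with carry-in 0; given K=8, G=7 and digits 1,7,8 already taken and all letters distinct, that pins W to 5. So W=5.
Step 5. [col 2: W + Z ≡ E (mod 10)] column 2 (W + Z ≡ E (mod 10), carry-in 1) doesn't pin Z yet; pick Z=3 and continue, so Z=3.
Step 6. [col 2: W + Z ≡ E (mod 10)] from column 2 (W=5, Z=3, carry-in 1, digits 1,3,5,7,8 already taken and all letters distinct): E must equal 9 ⇒ E=9.
Step 7. [col 3: B + Q ≡ V (mod 10)] column 3 (B + Q ≡ V (mod 10), carry-in 0) doesn't pin V yet; pick V=6 and continue ⇒ V=6.
Step 8. [col 3: B + Q ≡ V (mod 10)] no forcing yet in column 3 (carry-in 0); Q=4 is free and consistent — try it. So Q=4.
Step 9. [col 3: B + Q ≡ V (mod 10)] in column 3 we have B+Q≡V with carry-in 0; given Q=4, V=6 and digits 1,3,4,5,6,7,8,9 already taken and all letters distinct, that pins B to 2 ⇒ B=2.
Step 10. [col 5: W + Q ≡ R (mod 10)] column 5: given W=5, Q=4, carry-in 1, and digits 1,2,3,4,5,6,7,8,9 already taken and all letters distinct, W+Q≡R (mod 10) forces R=0, so R=0.

Answer: B=2, E=9, F=1, G=7, K=8, Q=4, R=0, V=6, W=5, Z=3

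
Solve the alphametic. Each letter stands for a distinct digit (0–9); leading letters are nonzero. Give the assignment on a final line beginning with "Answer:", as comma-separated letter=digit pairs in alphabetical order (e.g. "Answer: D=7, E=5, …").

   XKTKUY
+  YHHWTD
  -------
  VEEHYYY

Step 1. [col 1: Y + D ≡ Y (mod 10)] column 1 reads Y+D+carry(0)=Y with nothing yet; with all letters distinct, none taken yet, the only value for D is 0, so D=0.
Step 2. [V] adding two 6-digit numbers gives at most 6+1 digits, and here it does — V is that final carry and must be 1, so V=1.
Step 3. [col 1: Y + D ≡ Y (mod 10)] several values work for Y in column 1 (Y + D ≡ Y (mod 10), carry-in 0); try Y=3, so Y=3.
Step 4. [col 2: U + T ≡ Y (mod 10)] no forcing yet in column 2 (carry-in 0); U=4 is free and consistent — try it. So U=4.
Step 5. [col 2: U + T ≡ Y (mod 10)] column 2: given U=4, Y=3, carry-in 0, and digits 0,1,3,4 already taken and all letters distinct, U+T≡Y (mod 10) forces T=9, so T=9.
Step 6. [col 3: K + W ≡ Y (mod 10)] K=5 is one option consistent with column 3 (K + W ≡ Y (mod 10), carry-in 1) — take it ⇒ K=5.
Step 7. [col 3: K + W ≡ Y (mod 10)] column 3: given K=5, Y=3, carry-in 1, and digits 0,1,3,4,5,9 already taken and all letters distinct, K+W≡Y (mod 10) forces W=7, so W=7.
Step 8. [col 4: T + H ≡ H (mod 10)] column 4 (T + H ≡ H (mod 10), carry-in 1) doesn't pin H yet; pick H=6 and continue, so H=6.
Step 9. [col 5: K + H ≡ E (mod 10)] in column 5 we have K+H≡E with carry-in 1; given K=5, H=6 and digits 0,1,3,4,5,6,7,9 already taken and all letters distinct, that pins E to 2, so E=2.
Step 10. [col 6: X + Y ≡ E (mod 10)] column 6: given Y=3, E=2, carry-in 1, and digits 0,1,2,3,4,5,6,7,9 already taken and all letters distinct, X+Y≡E (mod 10) forces X=8 ⇒ X=8.

Answer: D=0, E=2, H=6, K=5, T=9, U=4, V=1, W=7, X=8, Y=3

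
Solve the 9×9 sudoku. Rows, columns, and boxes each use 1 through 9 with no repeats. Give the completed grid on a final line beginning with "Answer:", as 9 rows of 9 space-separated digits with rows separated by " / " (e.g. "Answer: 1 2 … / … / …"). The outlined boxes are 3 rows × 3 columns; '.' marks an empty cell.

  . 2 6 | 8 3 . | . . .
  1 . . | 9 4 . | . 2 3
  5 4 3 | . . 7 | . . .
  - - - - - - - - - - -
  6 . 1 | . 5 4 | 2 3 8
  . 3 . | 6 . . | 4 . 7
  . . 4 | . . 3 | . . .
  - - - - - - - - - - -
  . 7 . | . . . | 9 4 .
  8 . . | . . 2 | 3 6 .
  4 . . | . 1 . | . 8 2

Step 1. [r4c2∈{9}] only 9 remains possible at r4c2. So r4c2=9.
Step 2. [r1c8∈{1,5,7,9}] in col 8, 7 fits only at r1c8 ⇒ r1c8=7.
Step 3. [r7c9∈{1,5}] in row 7, 1 fits only at r7c9, so r7c9=1.
Step 4. [r8c9∈{5}] nothing but 5 survives at r8c9 ⇒ r8c9=5.
Step 5. [r4c4∈{7}] r4c4 has the single candidate 7, so r4c4=7.
Step 6. [r5c1∈{2}] nothing but 2 survives at r5c1. So r5c1=2.
Step 7. [r3c7∈{1,6,8}] 8 has one home in row 3: r3c7 ⇒ r3c7=8.
Step 8. [r9c2∈{5,6}] in col 2, 6 fits only at r9c2. So r9c2=6.
Step 9. [r6c2∈{5,8}] 5 has one home in col 2: r6c2 ⇒ r6c2=5.
Step 10. [r6c5∈{2,8,9}] in row 6, 8 fits only at r6c5, so r6c5=8.
Step 11. [r5c5∈{9}] r5c5's peers cover all but 9, so r5c5=9.
Step 12. [r5c6∈{1}] r5c6 is down to just 1. So r5c6=1.
Step 13. [r1c6∈{5}] r1c6 has the single candidate 5, so r1c6=5.
Step 14. [r2c6∈{6}] only 6 remains possible at r2c6 ⇒ r2c6=6.
Step 15. [r9c4∈{3,5}] row 9 places 3 nowhere but r9c4. So r9c4=3.
Step 16. [r1c7∈{1}] r1c7's peers cover all but 1 ⇒ r1c7=1.
Step 17. [r3c8∈{9}] r3c8 is down to just 9, so r3c8=9.
Step 18. [r9c3∈{5,9}] 5 has one home in row 9: r9c3. So r9c3=5.
Step 19. [r6c4∈{2}] r6c4's peers cover all but 2 ⇒ r6c4=2.
Step 20. [r3c9∈{6}] nothing but 6 survives at r3c9, so r3c9=6.
Step 21. [r2c3∈{7,8}] row 2 places 7 nowhere but r2c3, so r2c3=7.
Step 22. [r8c3∈{9}] only 9 remains possible at r8c3, so r8c3=9.
Step 23. [r2c2∈{8}] r2c2's peers cover all but 8 ⇒ r2c2=8.
Step 24. [r1c9∈{4}] nothing but 4 survives at r1c9. So r1c9=4.
Step 25. [r6c9∈{9}] r6c9's peers cover all but 9. So r6c9=9.
Step 26. [r6c1∈{7}] only 7 remains possible at r6c1 ⇒ r6c1=7.
Step 27. [r3c5∈{2}] nothing but 2 survives at r3c5, so r3c5=2.
Step 28. [r7c6∈{8}] r7c6 is down to just 8 ⇒ r7c6=8.
Step 29. [r2c7∈{5}] r2c7 has the single candidate 5, so r2c7=5.
Step 30. [r1c1∈{9}] only 9 remains possible at r1c1, so r1c1=9.
Step 31. [r8c4∈{4}] r8c4 has the single candidate 4. So r8c4=4.
Step 32. [r7c1∈{3}] r7c1 is down to just 3. So r7c1=3.
Step 33. [r9c6∈{9}] r9c6 has the single candidate 9 ⇒ r9c6=9.
Step 34. [r7c3∈{2}] only 2 remains possible at r7c3. So r7c3=2.
Step 35. [r6c8∈{1}] r6c8 has the single candidate 1 ⇒ r6c8=1.
Step 36. [r7c5∈{6}] r7c5 is down to just 6. So r7c5=6.
Step 37. [r8c5∈{7}] nothing but 7 survives at r8c5, so r8c5=7.
Step 38. [r5c8∈{5}] nothing but 5 survives at r5c8. So r5c8=5.
Step 39. [r7c4∈{5}] r7c4 is down to just 5. So r7c4=5.
Step 40. [r3c4∈{1}] r3c4's peers cover all but 1. So r3c4=1.
Step 41. [r8c2∈{1}] r8c2 is down to just 1, so r8c2=1.
Step 42. [r5c3∈{8}] r5c3 has the single candidate 8, so r5c3=8.
Step 43. [r9c7∈{7}] r9c7 has the single candidate 7. So r9c7=7.
Step 44. [r6c7∈{6}] r6c7's peers cover all but 6. So r6c7=6.

Answer: 9 2 6 8 3 5 1 7 4 / 1 8 7 9 4 6 5 2 3 / 5 4 3 1 2 7 8 9 6 / 6 9 1 7 5 4 2 3 8 / 2 3 8 6 9 1 4 5 7 / 7 5 4 2 8 3 6 1 9 / 3 7 2 5 6 8 9 4 1 / 8 1 9 4 7 2 3 6 5 / 4 6 5 3 1 9 7 8 2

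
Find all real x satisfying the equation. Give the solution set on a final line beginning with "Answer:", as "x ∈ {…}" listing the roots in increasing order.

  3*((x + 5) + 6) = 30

Step 1. [3*((x + 5) + 6) = 30] leading coefficient 3: divide by 3, so div: (x + 5) + 6 = 10.
Step 2. [(x + 5) + 6 = 10] peel the +6: subtract 6 from each side. So sub: x + 5 = 4.
Step 3. [x + 5 = 4] the outer +5 inverts by subtracting 5. So sub: x = -1.

Answer: x ∈ {-1}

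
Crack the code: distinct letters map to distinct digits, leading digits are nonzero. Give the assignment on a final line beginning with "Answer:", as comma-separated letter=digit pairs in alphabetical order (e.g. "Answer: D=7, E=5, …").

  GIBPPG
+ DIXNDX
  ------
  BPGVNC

Step 1. [col 1: G + X ≡ C (mod 10)] several values work for C in column 1 (G + X ≡ C (mod 10), carry-in 0); try C=2. So C=2.
Step 2. [col 1: G + X ≡ C (mod 10)] X=8 is one option consistent with column 1 (G + X ≡ C (mod 10), carry-in 0) — take it. So X=8.
Step 3. [col 1: G + X ≡ C (mod 10)] from column 1 (X=8, C=2, carry-in 0, digits 2,8 already taken and all letters distinct): G must equal 4. So G=4.
Step 4. [col 2: P + D ≡ N (mod 10)] no forcing yet in column 2 (carry-in 1); D=1 is free and consistent — try it. So D=1.
Step 5. [col 2: P + D ≡ N (mod 10)] column 2 (P + D ≡ N (mod 10), carry-in 1) doesn't pin N yet; pick N=9 and continue, so N=9.
Step 6. [col 2: P + D ≡ N (mod 10)] column 2: given D=1, N=9, carry-in 1, and digits 1,2,4,8,9 already taken and all letters distinct, P+D≡N (mod 10) forces P=7 ⇒ P=7.
Step 7. [col 3: P + N ≡ V (mod 10)] column 3: given P=7, N=9, carry-in 0, and digits 1,2,4,7,8,9 already taken and all letters distinct, P+N≡V (mod 10) forces V=6. So V=6.
Step 8. [col 4: B + X ≡ G (mod 10)] in column 4 we have B+X≡G with carry-in 1; given X=8, G=4 and digits 1,2,4,6,7,8,9 already taken and all letters distinct, that pins B to 5. So B=5.
Step 9. [col 5: I + I ≡ P (mod 10)] column 5 reads I+I+carry(1)=P with P=7; with digits 1,2,4,5,6,7,8,9 already taken and all letters distinct, the only value for I is 3 ⇒ I=3.

Answer: B=5, C=2, D=1, G=4, I=3, N=9, P=7, V=6, X=8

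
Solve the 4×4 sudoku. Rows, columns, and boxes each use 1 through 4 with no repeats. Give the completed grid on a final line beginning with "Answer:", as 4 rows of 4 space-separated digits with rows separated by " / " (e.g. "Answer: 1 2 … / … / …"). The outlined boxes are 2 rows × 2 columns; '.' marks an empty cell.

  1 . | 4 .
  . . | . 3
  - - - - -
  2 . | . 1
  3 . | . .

Step 1. [r1c4∈{2}] r1c4 has the single candidate 2. So r1c4=2.
Step 2. [r3c2∈{4}] r3c2 is down to just 4. So r3c2=4.
Step 3. [r2c1∈{4}] nothing but 4 survives at r2c1. So r2c1=4.
Step 4. [r4c3∈{2}] only 2 remains possible at r4c3, so r4c3=2.
Step 5. [r2c2∈{2}] r2c2's peers cover all but 2. So r2c2=2.
Step 6. [r1c2∈{3}] r1c2 has the single candidate 3 ⇒ r1c2=3.
Step 7. [r2c3∈{1}] only 1 remains possible at r2c3. So r2c3=1.
Step 8. [r4c4∈{4}] r4c4's peers cover all but 4 ⇒ r4c4=4.
Step 9. [r3c3∈{3}] r3c3 is down to just 3 ⇒ r3c3=3.
Step 10. [r4c2∈{1}] r4c2 has the single candidate 1. So r4c2=1.

Answer: 1 3 4 2 / 4 2 1 3 / 2 4 3 1 / 3 1 2 4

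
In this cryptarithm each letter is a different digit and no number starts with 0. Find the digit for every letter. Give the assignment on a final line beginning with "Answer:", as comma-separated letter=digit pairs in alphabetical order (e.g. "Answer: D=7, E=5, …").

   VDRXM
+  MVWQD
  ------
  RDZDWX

Step 1. [col 1: M + D ≡ X (mod 10)] no forcing yet in column 1 (carry-in 0); M=8 is free and consistent — try it ⇒ M=8.
Step 2. [col 1: M + D ≡ X (mod 10)] X=4 is one option consistent with column 1 (M + D ≡ X (mod 10), carry-in 0) — take it ⇒ X=4.
Step 3. [R] adding two 5-digit numbers gives at most 5+1 digits, and here it does — R is that final carry and must be 1. So R=1.
Step 4. [col 1: M + D ≡ X (mod 10)] from column 1 (M=8, X=4, carry-in 0, digits 1,4,8 already taken and all letters distinct): D must equal 6 ⇒ D=6.
Step 5. [col 2: X + Q ≡ W (mod 10)] several values work for W in column 2 (X + Q ≡ W (mod 10), carry-in 1); try W=5. So W=5.
Step 6. [col 2: X + Q ≡ W (mod 10)] column 2: given X=4, W=5, carry-in 1, and digits 1,4,5,6,8 already taken and all letters distinct, X+Q≡W (mod 10) forces Q=0, so Q=0.
Step 7. [col 4: D + V ≡ Z (mod 10)] Z=3 is one option consistent with column 4 (D + V ≡ Z (mod 10), carry-in 0) — take it, so Z=3.
Step 8. [col 4: D + V ≡ Z (mod 10)] from column 4 (D=6, Z=3, carry-in 0, digits 0,1,3,4,5,6,8 already taken and all letters distinct): V must equal 7. So V=7.

Answer: D=6, M=8, Q=0, R=1, V=7, W=5, X=4, Z=3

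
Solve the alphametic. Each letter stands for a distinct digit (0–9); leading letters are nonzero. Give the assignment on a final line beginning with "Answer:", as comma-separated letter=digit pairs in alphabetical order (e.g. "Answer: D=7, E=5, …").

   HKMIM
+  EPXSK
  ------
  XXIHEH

Step 1. [col 1: M + K ≡ H (mod 10)] no forcing yet in column 1 (carry-in 0); K=2 is free and consistent — try it ⇒ K=2.
Step 2. [X] adding two 5-digit numbers gives at most 5+1 digits, and here it does — X is that final carry and must be 1 ⇒ X=1.
Step 3. [col 1: M + K ≡ H (mod 10)] column 1 (M + K ≡ H (mod 10), carry-in 0) doesn't pin H yet; pick H=8 and continue. So H=8.
Step 4. [col 1: M + K ≡ H (mod 10)] in column 1 we have M+K≡H with carry-in 0; given K=2, H=8 and digits 1,2,8 already taken and all letters distinct, that pins M to 6, so M=6.
Step 5. [col 2: I + S ≡ E (mod 10)] column 2 (I + S ≡ E (mod 10), carry-in 0) doesn't pin S yet; pick S=4 and continue, so S=4.
Step 6. [col 2: I + S ≡ E (mod 10)] column 2 (I + S ≡ E (mod 10), carry-in 0) doesn't pin E yet; pick E=3 and continue ⇒ E=3.
Step 7. [col 2: I + S ≡ E (mod 10)] column 2: given S=4, E=3, carry-in 0, and digits 1,2,3,4,6,8 already taken and all letters distinct, I+S≡E (mod 10) forces I=9. So I=9.
Step 8. [col 4: K + P ≡ I (mod 10)] in column 4 we have K+P≡I with carry-in 0; given K=2, I=9 and digits 1,2,3,4,6,8,9 already taken and all letters distinct, that pins P to 7. So P=7.

Answer: E=3, H=8, I=9, K=2, M=6, P=7, S=4, X=1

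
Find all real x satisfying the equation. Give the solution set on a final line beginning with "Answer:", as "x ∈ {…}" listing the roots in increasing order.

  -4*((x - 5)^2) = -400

Step 1. [-4*((x - 5)^2) = -400] -4·(inner) — divide through by -4, so div: (x - 5)^2 = 100.
Step 2. [(x - 5)^2 = 100] LHS squared, RHS 100 ≥ 0: apply √ (±). So sqrt: x - 5 = 10 or -10.
Step 3. [x - 5 = 10 or -10] add 5: x sits inside (… - 5), so sub: x = 15 or -5.

Answer: x ∈ {-5, 15}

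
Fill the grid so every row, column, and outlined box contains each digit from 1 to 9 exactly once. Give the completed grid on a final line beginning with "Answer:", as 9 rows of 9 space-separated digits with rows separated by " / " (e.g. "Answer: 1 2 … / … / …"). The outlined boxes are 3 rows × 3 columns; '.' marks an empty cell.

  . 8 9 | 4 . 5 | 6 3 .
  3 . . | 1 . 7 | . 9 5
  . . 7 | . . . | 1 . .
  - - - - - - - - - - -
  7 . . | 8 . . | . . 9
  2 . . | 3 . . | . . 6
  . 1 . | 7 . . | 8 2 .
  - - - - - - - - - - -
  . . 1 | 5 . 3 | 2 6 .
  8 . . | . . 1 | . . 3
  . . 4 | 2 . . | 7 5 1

Step 1. [r6c9∈{4}] r6c9's peers cover all but 4 ⇒ r6c9=4.
Step 2. [r2c5∈{2,6,8}] across row 2, 8 lands solely at r2c5, so r2c5=8.
Step 3. [r7c1∈{9}] only 9 remains possible at r7c1, so r7c1=9.
Step 4. [r9c1∈{6}] only 6 remains possible at r9c1. So r9c1=6.
Step 5. [r6c1∈{5}] only 5 remains possible at r6c1, so r6c1=5.
Step 6. [r9c5∈{9}] nothing but 9 survives at r9c5 ⇒ r9c5=9.
Step 7. [r6c5∈{6}] r6c5 has the single candidate 6 ⇒ r6c5=6.
Step 8. [r7c5∈{4,7}] across row 7, 4 lands solely at r7c5 ⇒ r7c5=4.
Step 9. [r3c6∈{2,6,9}] in col 6, 6 fits only at r3c6 ⇒ r3c6=6.
Step 10. [r2c7∈{4}] nothing but 4 survives at r2c7 ⇒ r2c7=4.
Step 11. [r4c7∈{3,5}] r4c7 is the only open cell in col 7 admitting 3, so r4c7=3.
Step 12. [r4c5∈{1,2,5}] 5 has one home in row 4: r4c5, so r4c5=5.
Step 13. [r3c2∈{2,4,5}] row 3 places 5 nowhere but r3c2. So r3c2=5.
Step 14. [r5c2∈{4,9}] across col 2, 9 lands solely at r5c2, so r5c2=9.
Step 15. [r1c5∈{2}] r1c5 is down to just 2, so r1c5=2.
Step 16. [r4c3∈{6}] r4c3 is down to just 6 ⇒ r4c3=6.
Step 17. [r2c3∈{2}] only 2 remains possible at r2c3, so r2c3=2.
Step 18. [r3c8∈{8}] r3c8 has the single candidate 8. So r3c8=8.
Step 19. [r4c6∈{2,4}] row 4 places 2 nowhere but r4c6. So r4c6=2.
Step 20. [r8c5∈{7}] r8c5 has the single candidate 7 ⇒ r8c5=7.
Step 21. [r5c8∈{1,7}] r5c8 is the only open cell in row 5 admitting 7 ⇒ r5c8=7.
Step 22. [r9c2∈{3}] r9c2 is down to just 3. So r9c2=3.
Step 23. [r5c3∈{8}] r5c3 is down to just 8, so r5c3=8.
Step 24. [r5c6∈{4}] r5c6's peers cover all but 4, so r5c6=4.
Step 25. [r1c9∈{7}] r1c9 has the single candidate 7 ⇒ r1c9=7.
Step 26. [r8c3∈{5}] nothing but 5 survives at r8c3, so r8c3=5.
Step 27. [r3c4∈{9}] r3c4 has the single candidate 9 ⇒ r3c4=9.
Step 28. [r5c5∈{1}] only 1 remains possible at r5c5. So r5c5=1.
Step 29. [r9c6∈{8}] nothing but 8 survives at r9c6 ⇒ r9c6=8.
Step 30. [r3c9∈{2}] r3c9 is down to just 2 ⇒ r3c9=2.
Step 31. [r7c9∈{8}] r7c9 is down to just 8, so r7c9=8.
Step 32. [r1c1∈{1}] r1c1 is down to just 1, so r1c1=1.
Step 33. [r4c2∈{4}] nothing but 4 survives at r4c2. So r4c2=4.
Step 34. [r3c1∈{4}] r3c1's peers cover all but 4 ⇒ r3c1=4.
Step 35. [r5c7∈{5}] nothing but 5 survives at r5c7, so r5c7=5.
Step 36. [r8c7∈{9}] nothing but 9 survives at r8c7 ⇒ r8c7=9.
Step 37. [r8c8∈{4}] r8c8's peers cover all but 4. So r8c8=4.
Step 38. [r3c5∈{3}] r3c5's peers cover all but 3, so r3c5=3.
Step 39. [r7c2∈{7}] nothing but 7 survives at r7c2 ⇒ r7c2=7.
Step 40. [r8c4∈{6}] only 6 remains possible at r8c4, so r8c4=6.
Step 41. [r4c8∈{1}] nothing but 1 survives at r4c8, so r4c8=1.
Step 42. [r2c2∈{6}] r2c2 is down to just 6. So r2c2=6.
Step 43. [r8c2∈{2}] only 2 remains possible at r8c2. So r8c2=2.
Step 44. [r6c6∈{9}] nothing but 9 survives at r6c6. So r6c6=9.
Step 45. [r6c3∈{3}] nothing but 3 survives at r6c3 ⇒ r6c3=3.

Answer: 1 8 9 4 2 5 6 3 7 / 3 6 2 1 8 7 4 9 5 / 4 5 7 9 3 6 1 8 2 / 7 4 6 8 5 2 3 1 9 / 2 9 8 3 1 4 5 7 6 / 5 1 3 7 6 9 8 2 4 / 9 7 1 5 4 3 2 6 8 / 8 2 5 6 7 1 9 4 3 / 6 3 4 2 9 8 7 5 1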